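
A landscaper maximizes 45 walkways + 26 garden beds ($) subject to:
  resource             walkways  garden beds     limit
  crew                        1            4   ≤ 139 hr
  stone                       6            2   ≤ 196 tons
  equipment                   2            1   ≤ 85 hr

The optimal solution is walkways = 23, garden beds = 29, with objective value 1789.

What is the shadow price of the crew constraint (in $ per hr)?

3

At the optimum: crew uses 139 of 139 (binding); stone uses 196 of 196 (binding); equipment uses 75 of 85 (slack = 10).
Slack constraints have shadow price 0 (complementary slackness).
Dual feasibility on the basic columns requires 1·y_crew + 6·y_stone = 45, 4·y_crew + 2·y_stone = 26.
This yields shadow prices y_crew = 3, y_stone = 7.
Shadow price of crew = 3.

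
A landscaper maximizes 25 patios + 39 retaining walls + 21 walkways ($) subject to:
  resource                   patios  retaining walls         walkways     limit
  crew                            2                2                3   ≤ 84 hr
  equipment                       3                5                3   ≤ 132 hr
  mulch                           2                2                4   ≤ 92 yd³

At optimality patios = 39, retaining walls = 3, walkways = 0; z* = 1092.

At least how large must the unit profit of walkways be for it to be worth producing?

27

At the optimum: crew uses 84 of 84 (binding); equipment uses 132 of 132 (binding); mulch uses 84 of 92 (slack = 8).
Since mulch is not tight, its dual is 0.
Dual feasibility on the basic columns requires 2·y_crew + 3·y_equipment = 25, 2·y_crew + 5·y_equipment = 39.
Solving: y_crew = 2, y_equipment = 7.
walkways enters the basis when its profit ≥ yᵀa₃ = 2·3 + 7·3 = 27.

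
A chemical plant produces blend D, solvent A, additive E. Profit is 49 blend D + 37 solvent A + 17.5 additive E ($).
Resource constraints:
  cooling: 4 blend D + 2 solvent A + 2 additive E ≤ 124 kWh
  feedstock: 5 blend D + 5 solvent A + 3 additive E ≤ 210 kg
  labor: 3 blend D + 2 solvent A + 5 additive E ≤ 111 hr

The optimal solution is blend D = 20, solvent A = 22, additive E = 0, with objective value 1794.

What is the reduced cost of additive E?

-9.5

Check each constraint at x*: cooling 124/124 (tight); feedstock 210/210 (tight); labor 104/111 (slack 7).
Slack constraints have shadow price 0 (complementary slackness).
The binding rows give the dual system: 4·y_cooling + 5·y_feedstock = 49 and 2·y_cooling + 5·y_feedstock = 37.
→ y_cooling = 6 and y_feedstock = 5.
Reduced cost of additive E: c₃ − yᵀa₃ = 17.5 − (6·2 + 5·3) = 17.5 − 27 = -9.5.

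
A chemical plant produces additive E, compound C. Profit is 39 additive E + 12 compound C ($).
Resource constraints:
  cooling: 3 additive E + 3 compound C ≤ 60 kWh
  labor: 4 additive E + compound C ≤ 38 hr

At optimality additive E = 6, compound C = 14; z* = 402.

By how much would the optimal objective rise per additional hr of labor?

Both cooling and labor are binding at x*.
The binding rows give the dual system: 3·y_cooling + 4·y_labor = 39 and 3·y_cooling + 1·y_labor = 12.
Solving: y_cooling = 1, y_labor = 9.
Shadow price of labor = 9.

9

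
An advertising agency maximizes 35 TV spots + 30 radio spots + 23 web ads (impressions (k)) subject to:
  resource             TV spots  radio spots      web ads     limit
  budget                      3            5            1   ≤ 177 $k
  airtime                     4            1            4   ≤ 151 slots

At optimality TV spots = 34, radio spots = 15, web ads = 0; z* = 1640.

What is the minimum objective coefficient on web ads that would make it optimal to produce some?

25

At the optimum: budget uses 177 of 177 (binding); airtime uses 151 of 151 (binding).
Dual feasibility on the basic columns requires 3·y_budget + 4·y_airtime = 35, 5·y_budget + 1·y_airtime = 30.
This yields shadow prices y_budget = 5, y_airtime = 5.
web ads enters the basis when its profit ≥ yᵀa₃ = 5·1 + 5·4 = 25.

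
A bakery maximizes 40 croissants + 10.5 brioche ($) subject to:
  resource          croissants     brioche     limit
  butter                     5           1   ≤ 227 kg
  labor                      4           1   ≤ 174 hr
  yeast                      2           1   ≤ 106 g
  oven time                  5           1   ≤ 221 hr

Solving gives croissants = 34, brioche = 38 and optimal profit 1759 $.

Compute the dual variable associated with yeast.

Check each constraint at x*: butter 208/227 (slack 19); labor 174/174 (tight); yeast 106/106 (tight); oven time 208/221 (slack 13).
Slack constraints have shadow price 0 (complementary slackness).
From A_Bᵀ y = c: 4·y_labor + 2·y_yeast = 40; 1·y_labor + 1·y_yeast = 10.5.
Solving: y_labor = 9.5, y_yeast = 1.
Shadow price of yeast = 1.

1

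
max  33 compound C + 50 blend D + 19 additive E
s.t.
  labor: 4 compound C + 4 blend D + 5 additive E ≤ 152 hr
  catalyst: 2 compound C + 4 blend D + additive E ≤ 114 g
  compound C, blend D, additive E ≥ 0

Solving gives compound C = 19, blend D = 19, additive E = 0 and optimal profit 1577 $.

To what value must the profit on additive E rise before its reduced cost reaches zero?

At the optimum: labor uses 152 of 152 (binding); catalyst uses 114 of 114 (binding).
The binding rows give the dual system: 4·y_labor + 2·y_catalyst = 33 and 4·y_labor + 4·y_catalyst = 50.
Solving: y_labor = 4, y_catalyst = 8.5.
additive E enters the basis when its profit ≥ yᵀa₃ = 4·5 + 8.5·1 = 28.5.

28.5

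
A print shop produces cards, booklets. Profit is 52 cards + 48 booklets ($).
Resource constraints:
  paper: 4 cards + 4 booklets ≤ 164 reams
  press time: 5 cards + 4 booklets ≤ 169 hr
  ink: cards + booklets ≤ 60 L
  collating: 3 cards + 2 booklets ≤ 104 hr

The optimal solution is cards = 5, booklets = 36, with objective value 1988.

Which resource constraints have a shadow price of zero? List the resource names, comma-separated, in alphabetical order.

paper: 164/164 (binding)
press time: 169/169 (binding)
ink: 41/60 (slack 19)
collating: 87/104 (slack 17)
By complementary slackness, a constraint with positive slack has shadow price 0 → collating, ink.

collating, ink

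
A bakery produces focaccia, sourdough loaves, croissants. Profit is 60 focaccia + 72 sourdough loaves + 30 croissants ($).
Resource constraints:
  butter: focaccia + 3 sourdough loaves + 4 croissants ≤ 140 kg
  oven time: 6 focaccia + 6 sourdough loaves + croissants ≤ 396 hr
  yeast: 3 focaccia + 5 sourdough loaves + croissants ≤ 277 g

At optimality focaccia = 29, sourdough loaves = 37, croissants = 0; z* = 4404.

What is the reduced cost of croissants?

-3

Binding: butter and oven time. Non-binding: yeast (5 unused).
Slack constraints have shadow price 0 (complementary slackness).
From A_Bᵀ y = c: 1·y_butter + 6·y_oven time = 60; 3·y_butter + 6·y_oven time = 72.
This yields shadow prices y_butter = 6, y_oven time = 9.
Reduced cost of croissants: c₃ − yᵀa₃ = 30 − (6·4 + 9·1) = 30 − 33 = -3.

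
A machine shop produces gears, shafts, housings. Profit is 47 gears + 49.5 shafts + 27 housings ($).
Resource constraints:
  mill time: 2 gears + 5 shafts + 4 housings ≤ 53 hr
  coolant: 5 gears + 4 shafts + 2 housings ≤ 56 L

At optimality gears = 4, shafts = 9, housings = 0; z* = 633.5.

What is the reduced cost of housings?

-3

Check each constraint at x*: mill time 53/53 (tight); coolant 56/56 (tight).
Dual feasibility on the basic columns requires 2·y_mill time + 5·y_coolant = 47, 5·y_mill time + 4·y_coolant = 49.5.
This yields shadow prices y_mill time = 3.5, y_coolant = 8.
Reduced cost of housings: c₃ − yᵀa₃ = 27 − (3.5·4 + 8·2) = 27 − 30 = -3.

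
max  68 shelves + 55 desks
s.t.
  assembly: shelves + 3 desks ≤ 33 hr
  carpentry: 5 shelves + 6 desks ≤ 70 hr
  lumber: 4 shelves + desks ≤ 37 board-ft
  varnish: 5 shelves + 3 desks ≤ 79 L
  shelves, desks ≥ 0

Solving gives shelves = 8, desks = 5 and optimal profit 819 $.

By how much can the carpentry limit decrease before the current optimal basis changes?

23.75

Binding constraints: carpentry, lumber. The basis is B = [[5,6],[4,1]] with det -19.
Per unit decrease in carpentry, x* moves by d = (0.0526, -0.2105).
The basis stays optimal until desks reaches 0; allowable decrease = 23.75 hr.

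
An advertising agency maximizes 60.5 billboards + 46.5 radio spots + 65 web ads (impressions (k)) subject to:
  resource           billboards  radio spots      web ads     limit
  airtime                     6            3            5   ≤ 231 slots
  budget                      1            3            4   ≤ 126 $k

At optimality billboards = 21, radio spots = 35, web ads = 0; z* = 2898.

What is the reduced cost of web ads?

At the optimum: airtime uses 231 of 231 (binding); budget uses 126 of 126 (binding).
From A_Bᵀ y = c: 6·y_airtime + 1·y_budget = 60.5; 3·y_airtime + 3·y_budget = 46.5.
→ y_airtime = 9 and y_budget = 6.5.
Reduced cost of web ads: c₃ − yᵀa₃ = 65 − (9·5 + 6.5·4) = 65 − 71 = -6.

-6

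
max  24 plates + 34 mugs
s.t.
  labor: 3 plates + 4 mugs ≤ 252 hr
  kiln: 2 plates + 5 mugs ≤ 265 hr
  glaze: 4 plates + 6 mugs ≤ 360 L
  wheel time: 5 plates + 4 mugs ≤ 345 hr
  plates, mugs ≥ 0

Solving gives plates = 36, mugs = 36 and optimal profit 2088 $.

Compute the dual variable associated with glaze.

3

Check each constraint at x*: labor 252/252 (tight); kiln 252/265 (slack 13); glaze 360/360 (tight); wheel time 324/345 (slack 21).
By complementary slackness, y = 0 for the non-binding constraints.
Dual feasibility on the basic columns requires 3·y_labor + 4·y_glaze = 24, 4·y_labor + 6·y_glaze = 34.
Solving: y_labor = 4, y_glaze = 3.
Shadow price of glaze = 3.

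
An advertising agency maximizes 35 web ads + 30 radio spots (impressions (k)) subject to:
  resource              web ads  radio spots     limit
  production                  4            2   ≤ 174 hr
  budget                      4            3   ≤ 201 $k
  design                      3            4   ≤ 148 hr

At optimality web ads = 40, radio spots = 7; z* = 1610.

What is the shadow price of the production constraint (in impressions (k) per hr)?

5

Binding: production and design. Non-binding: budget (20 unused).
By complementary slackness, y = 0 for the non-binding constraint.
The binding rows give the dual system: 4·y_production + 3·y_design = 35 and 2·y_production + 4·y_design = 30.
This yields shadow prices y_production = 5, y_design = 5.
Shadow price of production = 5.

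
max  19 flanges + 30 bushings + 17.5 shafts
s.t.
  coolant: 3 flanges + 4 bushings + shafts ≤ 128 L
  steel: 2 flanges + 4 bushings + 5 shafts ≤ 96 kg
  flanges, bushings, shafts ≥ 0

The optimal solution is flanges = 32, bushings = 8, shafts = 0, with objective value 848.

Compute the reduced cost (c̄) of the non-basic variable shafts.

-4

At the optimum: coolant uses 128 of 128 (binding); steel uses 96 of 96 (binding).
The binding rows give the dual system: 3·y_coolant + 2·y_steel = 19 and 4·y_coolant + 4·y_steel = 30.
Solving: y_coolant = 4, y_steel = 3.5.
Reduced cost of shafts: c₃ − yᵀa₃ = 17.5 − (4·1 + 3.5·5) = 17.5 − 21.5 = -4.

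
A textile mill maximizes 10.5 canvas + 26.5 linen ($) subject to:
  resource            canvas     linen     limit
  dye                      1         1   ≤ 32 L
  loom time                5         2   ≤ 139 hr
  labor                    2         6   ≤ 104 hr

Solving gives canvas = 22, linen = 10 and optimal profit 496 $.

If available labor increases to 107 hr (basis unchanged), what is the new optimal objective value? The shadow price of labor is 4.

Δb = 3, so new z* = 496 + (4)·(3) = 496 + 12 = 508.

508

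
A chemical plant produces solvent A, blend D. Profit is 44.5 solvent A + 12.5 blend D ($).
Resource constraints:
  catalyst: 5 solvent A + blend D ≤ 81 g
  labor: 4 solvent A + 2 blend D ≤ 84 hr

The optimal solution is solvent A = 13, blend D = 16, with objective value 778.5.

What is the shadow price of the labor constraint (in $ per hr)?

3

At the optimum: catalyst uses 81 of 81 (binding); labor uses 84 of 84 (binding).
The binding rows give the dual system: 5·y_catalyst + 4·y_labor = 44.5 and 1·y_catalyst + 2·y_labor = 12.5.
→ y_catalyst = 6.5 and y_labor = 3.
Shadow price of labor = 3.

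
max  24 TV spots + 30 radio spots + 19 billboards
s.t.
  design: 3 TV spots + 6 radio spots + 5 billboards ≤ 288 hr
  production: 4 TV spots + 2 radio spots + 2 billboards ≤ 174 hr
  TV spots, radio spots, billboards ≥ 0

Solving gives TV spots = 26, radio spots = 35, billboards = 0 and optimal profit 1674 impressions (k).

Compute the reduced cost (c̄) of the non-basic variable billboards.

Both design and production are binding at x*.
From A_Bᵀ y = c: 3·y_design + 4·y_production = 24; 6·y_design + 2·y_production = 30.
This yields shadow prices y_design = 4, y_production = 3.
Reduced cost of billboards: c₃ − yᵀa₃ = 19 − (4·5 + 3·2) = 19 − 26 = -7.

-7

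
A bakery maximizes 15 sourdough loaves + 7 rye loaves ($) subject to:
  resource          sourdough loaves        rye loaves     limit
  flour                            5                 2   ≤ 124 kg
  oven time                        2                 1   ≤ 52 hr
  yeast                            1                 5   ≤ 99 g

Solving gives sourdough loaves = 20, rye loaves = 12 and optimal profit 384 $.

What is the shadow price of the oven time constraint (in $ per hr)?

At the optimum: flour uses 124 of 124 (binding); oven time uses 52 of 52 (binding); yeast uses 80 of 99 (slack = 19).
Slack constraints have shadow price 0 (complementary slackness).
Dual feasibility on the basic columns requires 5·y_flour + 2·y_oven time = 15, 2·y_flour + 1·y_oven time = 7.
Solving: y_flour = 1, y_oven time = 5.
Shadow price of oven time = 5.

5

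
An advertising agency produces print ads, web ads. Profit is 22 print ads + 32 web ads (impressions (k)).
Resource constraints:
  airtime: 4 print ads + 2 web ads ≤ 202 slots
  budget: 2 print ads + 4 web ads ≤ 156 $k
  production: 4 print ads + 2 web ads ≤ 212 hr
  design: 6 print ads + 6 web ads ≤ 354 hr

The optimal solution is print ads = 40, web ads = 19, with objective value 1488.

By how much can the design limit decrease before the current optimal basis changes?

Binding constraints: budget, design. The basis is B = [[2,4],[6,6]] with det -12.
Per unit decrease in design, x* moves by d = (-0.3333, 0.1667).
The basis stays optimal until print ads reaches 0; allowable decrease = 120 hr.

120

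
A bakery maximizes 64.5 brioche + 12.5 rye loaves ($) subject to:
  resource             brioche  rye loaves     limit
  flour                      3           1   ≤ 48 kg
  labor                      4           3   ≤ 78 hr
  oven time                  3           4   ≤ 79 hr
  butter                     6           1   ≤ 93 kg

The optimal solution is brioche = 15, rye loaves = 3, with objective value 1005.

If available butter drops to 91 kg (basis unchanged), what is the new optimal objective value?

Binding: flour and butter. Non-binding: labor (9 unused), oven time (22 unused).
By complementary slackness, y = 0 for the non-binding constraints.
From A_Bᵀ y = c: 3·y_flour + 6·y_butter = 64.5; 1·y_flour + 1·y_butter = 12.5.
This yields shadow prices y_flour = 3.5, y_butter = 9.
Δz = y_butter·Δb = 9 × (-2) = -18, so new z* = 1005 − 18 = 987.

987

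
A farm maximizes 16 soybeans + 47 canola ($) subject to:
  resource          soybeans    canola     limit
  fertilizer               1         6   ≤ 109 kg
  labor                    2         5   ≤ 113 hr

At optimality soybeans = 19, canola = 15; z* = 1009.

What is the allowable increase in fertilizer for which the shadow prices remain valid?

Binding constraints: fertilizer, labor. The basis is B = [[1,6],[2,5]] with det -7.
Per unit increase in fertilizer, x* moves by d = (-0.7143, 0.2857).
The basis stays optimal until soybeans reaches 0; allowable increase = 26.6 kg.

26.6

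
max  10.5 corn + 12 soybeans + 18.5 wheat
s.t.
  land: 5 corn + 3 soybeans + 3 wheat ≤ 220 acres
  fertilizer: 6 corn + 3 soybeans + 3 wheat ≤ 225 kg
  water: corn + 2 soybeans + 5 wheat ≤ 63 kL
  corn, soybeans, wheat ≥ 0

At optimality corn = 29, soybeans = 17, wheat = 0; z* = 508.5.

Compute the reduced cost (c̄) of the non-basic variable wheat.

Check each constraint at x*: land 196/220 (slack 24); fertilizer 225/225 (tight); water 63/63 (tight).
Since land is not tight, its dual is 0.
The binding rows give the dual system: 6·y_fertilizer + 1·y_water = 10.5 and 3·y_fertilizer + 2·y_water = 12.
→ y_fertilizer = 1 and y_water = 4.5.
Reduced cost of wheat: c₃ − yᵀa₃ = 18.5 − (1·3 + 4.5·5) = 18.5 − 25.5 = -7.

-7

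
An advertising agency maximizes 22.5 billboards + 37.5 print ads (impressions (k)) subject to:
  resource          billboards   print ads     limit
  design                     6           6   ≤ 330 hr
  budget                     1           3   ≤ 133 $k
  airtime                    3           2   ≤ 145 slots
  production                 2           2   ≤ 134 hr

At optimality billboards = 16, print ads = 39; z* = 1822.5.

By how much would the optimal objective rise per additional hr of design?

At the optimum: design uses 330 of 330 (binding); budget uses 133 of 133 (binding); airtime uses 126 of 145 (slack = 19); production uses 110 of 134 (slack = 24).
By complementary slackness, y = 0 for the non-binding constraints.
Dual feasibility on the basic columns requires 6·y_design + 1·y_budget = 22.5, 6·y_design + 3·y_budget = 37.5.
This yields shadow prices y_design = 2.5, y_budget = 7.5.
Shadow price of design = 2.5.

2.5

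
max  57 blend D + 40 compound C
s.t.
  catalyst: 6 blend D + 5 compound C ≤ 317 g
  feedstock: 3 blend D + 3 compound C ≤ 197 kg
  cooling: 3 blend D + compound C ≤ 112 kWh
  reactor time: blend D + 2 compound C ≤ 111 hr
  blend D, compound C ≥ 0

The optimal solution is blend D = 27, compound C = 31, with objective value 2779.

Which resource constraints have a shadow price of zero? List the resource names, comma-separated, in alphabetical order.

feedstock, reactor time

catalyst: 317/317 (binding)
feedstock: 174/197 (slack 23)
cooling: 112/112 (binding)
reactor time: 89/111 (slack 22)
By complementary slackness, a constraint with positive slack has shadow price 0 → feedstock, reactor time.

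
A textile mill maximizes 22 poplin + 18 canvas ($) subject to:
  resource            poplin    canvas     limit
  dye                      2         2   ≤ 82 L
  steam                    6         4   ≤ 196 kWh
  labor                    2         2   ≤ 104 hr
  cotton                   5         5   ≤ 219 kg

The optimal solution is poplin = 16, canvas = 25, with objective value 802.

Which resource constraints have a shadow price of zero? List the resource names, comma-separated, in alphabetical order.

dye: 82/82 (binding)
steam: 196/196 (binding)
labor: 82/104 (slack 22)
cotton: 205/219 (slack 14)
By complementary slackness, a constraint with positive slack has shadow price 0 → cotton, labor.

cotton, labor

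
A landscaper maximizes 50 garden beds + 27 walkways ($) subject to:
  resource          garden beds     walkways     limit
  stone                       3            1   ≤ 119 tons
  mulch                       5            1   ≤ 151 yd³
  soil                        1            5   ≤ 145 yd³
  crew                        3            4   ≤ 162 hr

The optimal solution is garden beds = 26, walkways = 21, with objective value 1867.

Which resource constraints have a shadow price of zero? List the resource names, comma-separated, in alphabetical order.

stone: 99/119 (slack 20)
mulch: 151/151 (binding)
soil: 131/145 (slack 14)
crew: 162/162 (binding)
By complementary slackness, a constraint with positive slack has shadow price 0 → soil, stone.

soil, stone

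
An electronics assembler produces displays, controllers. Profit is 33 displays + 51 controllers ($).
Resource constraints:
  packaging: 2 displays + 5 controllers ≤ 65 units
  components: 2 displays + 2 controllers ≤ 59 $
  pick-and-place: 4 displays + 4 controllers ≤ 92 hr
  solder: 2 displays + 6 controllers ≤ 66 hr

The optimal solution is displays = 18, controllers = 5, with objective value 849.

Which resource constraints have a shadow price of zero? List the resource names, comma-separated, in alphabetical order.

components, packaging

packaging: 61/65 (slack 4)
components: 46/59 (slack 13)
pick-and-place: 92/92 (binding)
solder: 66/66 (binding)
By complementary slackness, a constraint with positive slack has shadow price 0 → components, packaging.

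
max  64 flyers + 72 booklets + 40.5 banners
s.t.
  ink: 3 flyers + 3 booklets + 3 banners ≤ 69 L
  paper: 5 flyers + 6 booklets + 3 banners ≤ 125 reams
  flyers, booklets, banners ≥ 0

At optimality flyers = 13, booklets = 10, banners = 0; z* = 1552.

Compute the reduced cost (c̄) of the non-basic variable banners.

At the optimum: ink uses 69 of 69 (binding); paper uses 125 of 125 (binding).
The binding rows give the dual system: 3·y_ink + 5·y_paper = 64 and 3·y_ink + 6·y_paper = 72.
→ y_ink = 8 and y_paper = 8.
Reduced cost of banners: c₃ − yᵀa₃ = 40.5 − (8·3 + 8·3) = 40.5 − 48 = -7.5.

-7.5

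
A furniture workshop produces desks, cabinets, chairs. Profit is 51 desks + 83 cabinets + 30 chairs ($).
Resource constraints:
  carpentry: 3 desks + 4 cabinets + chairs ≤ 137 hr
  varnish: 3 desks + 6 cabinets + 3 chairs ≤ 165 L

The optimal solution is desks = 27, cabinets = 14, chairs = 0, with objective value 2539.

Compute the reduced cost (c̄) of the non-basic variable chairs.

-2

At the optimum: carpentry uses 137 of 137 (binding); varnish uses 165 of 165 (binding).
From A_Bᵀ y = c: 3·y_carpentry + 3·y_varnish = 51; 4·y_carpentry + 6·y_varnish = 83.
→ y_carpentry = 9.5 and y_varnish = 7.5.
Reduced cost of chairs: c₃ − yᵀa₃ = 30 − (9.5·1 + 7.5·3) = 30 − 32 = -2.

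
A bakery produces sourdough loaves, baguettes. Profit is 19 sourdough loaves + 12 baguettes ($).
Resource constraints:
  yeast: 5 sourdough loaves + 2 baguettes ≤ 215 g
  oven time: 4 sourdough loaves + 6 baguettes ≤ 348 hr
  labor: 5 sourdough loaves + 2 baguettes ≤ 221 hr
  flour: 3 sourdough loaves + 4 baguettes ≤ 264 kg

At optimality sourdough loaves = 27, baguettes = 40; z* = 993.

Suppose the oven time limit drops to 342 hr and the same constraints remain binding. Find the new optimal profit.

987

Check each constraint at x*: yeast 215/215 (tight); oven time 348/348 (tight); labor 215/221 (slack 6); flour 241/264 (slack 23).
Since labor, flour are not tight, their duals are 0.
The binding rows give the dual system: 5·y_yeast + 4·y_oven time = 19 and 2·y_yeast + 6·y_oven time = 12.
Solving: y_yeast = 3, y_oven time = 1.
Δz = y_oven time·Δb = 1 × (-6) = -6, so new z* = 993 − 6 = 987.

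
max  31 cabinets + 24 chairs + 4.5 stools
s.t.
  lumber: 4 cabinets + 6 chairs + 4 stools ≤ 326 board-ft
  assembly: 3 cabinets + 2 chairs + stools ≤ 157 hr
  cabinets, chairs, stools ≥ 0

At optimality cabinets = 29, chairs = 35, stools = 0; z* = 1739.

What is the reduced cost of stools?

-8.5

At the optimum: lumber uses 326 of 326 (binding); assembly uses 157 of 157 (binding).
The binding rows give the dual system: 4·y_lumber + 3·y_assembly = 31 and 6·y_lumber + 2·y_assembly = 24.
Solving: y_lumber = 1, y_assembly = 9.
Reduced cost of stools: c₃ − yᵀa₃ = 4.5 − (1·4 + 9·1) = 4.5 − 13 = -8.5.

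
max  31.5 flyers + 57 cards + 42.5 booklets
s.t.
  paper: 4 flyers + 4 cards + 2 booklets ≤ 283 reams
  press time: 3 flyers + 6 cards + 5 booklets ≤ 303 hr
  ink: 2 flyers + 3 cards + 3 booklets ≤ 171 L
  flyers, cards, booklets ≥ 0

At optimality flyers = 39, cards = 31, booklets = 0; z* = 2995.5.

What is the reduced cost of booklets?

Check each constraint at x*: paper 280/283 (slack 3); press time 303/303 (tight); ink 171/171 (tight).
By complementary slackness, y = 0 for the non-binding constraint.
Dual feasibility on the basic columns requires 3·y_press time + 2·y_ink = 31.5, 6·y_press time + 3·y_ink = 57.
Solving: y_press time = 6.5, y_ink = 6.
Reduced cost of booklets: c₃ − yᵀa₃ = 42.5 − (6.5·5 + 6·3) = 42.5 − 50.5 = -8.

-8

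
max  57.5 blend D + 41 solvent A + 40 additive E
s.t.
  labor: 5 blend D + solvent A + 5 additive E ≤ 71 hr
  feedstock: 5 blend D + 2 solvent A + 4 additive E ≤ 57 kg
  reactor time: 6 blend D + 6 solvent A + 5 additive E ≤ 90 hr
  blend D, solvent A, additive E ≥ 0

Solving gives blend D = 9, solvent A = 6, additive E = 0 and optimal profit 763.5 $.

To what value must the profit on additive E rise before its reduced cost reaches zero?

Binding: feedstock and reactor time. Non-binding: labor (20 unused).
By complementary slackness, y = 0 for the non-binding constraint.
The binding rows give the dual system: 5·y_feedstock + 6·y_reactor time = 57.5 and 2·y_feedstock + 6·y_reactor time = 41.
This yields shadow prices y_feedstock = 5.5, y_reactor time = 5.
additive E enters the basis when its profit ≥ yᵀa₃ = 5.5·4 + 5·5 = 47.

47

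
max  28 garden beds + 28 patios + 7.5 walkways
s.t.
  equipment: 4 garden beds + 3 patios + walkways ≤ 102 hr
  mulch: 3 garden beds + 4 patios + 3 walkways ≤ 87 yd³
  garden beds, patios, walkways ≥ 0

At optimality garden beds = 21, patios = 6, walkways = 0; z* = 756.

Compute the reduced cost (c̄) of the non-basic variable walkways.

Check each constraint at x*: equipment 102/102 (tight); mulch 87/87 (tight).
The binding rows give the dual system: 4·y_equipment + 3·y_mulch = 28 and 3·y_equipment + 4·y_mulch = 28.
→ y_equipment = 4 and y_mulch = 4.
Reduced cost of walkways: c₃ − yᵀa₃ = 7.5 − (4·1 + 4·3) = 7.5 − 16 = -8.5.

-8.5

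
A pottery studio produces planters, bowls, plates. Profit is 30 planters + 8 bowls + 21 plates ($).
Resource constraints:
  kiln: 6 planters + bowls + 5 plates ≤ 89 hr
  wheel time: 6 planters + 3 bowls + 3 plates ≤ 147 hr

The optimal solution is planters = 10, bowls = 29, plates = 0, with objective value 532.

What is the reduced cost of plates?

At the optimum: kiln uses 89 of 89 (binding); wheel time uses 147 of 147 (binding).
From A_Bᵀ y = c: 6·y_kiln + 6·y_wheel time = 30; 1·y_kiln + 3·y_wheel time = 8.
Solving: y_kiln = 3.5, y_wheel time = 1.5.
Reduced cost of plates: c₃ − yᵀa₃ = 21 − (3.5·5 + 1.5·3) = 21 − 22 = -1.

-1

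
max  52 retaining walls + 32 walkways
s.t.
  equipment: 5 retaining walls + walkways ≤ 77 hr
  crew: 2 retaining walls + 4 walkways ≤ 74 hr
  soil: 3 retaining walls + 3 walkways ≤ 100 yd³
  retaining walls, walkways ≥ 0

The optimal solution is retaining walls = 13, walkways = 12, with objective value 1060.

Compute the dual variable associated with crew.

At the optimum: equipment uses 77 of 77 (binding); crew uses 74 of 74 (binding); soil uses 75 of 100 (slack = 25).
Since soil is not tight, its dual is 0.
From A_Bᵀ y = c: 5·y_equipment + 2·y_crew = 52; 1·y_equipment + 4·y_crew = 32.
This yields shadow prices y_equipment = 8, y_crew = 6.
Shadow price of crew = 6.

6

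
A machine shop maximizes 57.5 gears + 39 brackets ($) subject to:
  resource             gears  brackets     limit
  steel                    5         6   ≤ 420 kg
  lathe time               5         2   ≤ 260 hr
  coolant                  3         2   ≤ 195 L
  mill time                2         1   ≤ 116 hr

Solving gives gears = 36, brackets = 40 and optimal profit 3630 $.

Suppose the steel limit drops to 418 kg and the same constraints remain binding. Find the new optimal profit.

Binding: steel and lathe time. Non-binding: coolant (7 unused), mill time (4 unused).
Since coolant, mill time are not tight, their duals are 0.
The binding rows give the dual system: 5·y_steel + 5·y_lathe time = 57.5 and 6·y_steel + 2·y_lathe time = 39.
Solving: y_steel = 4, y_lathe time = 7.5.
Δz = y_steel·Δb = 4 × (-2) = -8, so new z* = 3630 − 8 = 3622.

3622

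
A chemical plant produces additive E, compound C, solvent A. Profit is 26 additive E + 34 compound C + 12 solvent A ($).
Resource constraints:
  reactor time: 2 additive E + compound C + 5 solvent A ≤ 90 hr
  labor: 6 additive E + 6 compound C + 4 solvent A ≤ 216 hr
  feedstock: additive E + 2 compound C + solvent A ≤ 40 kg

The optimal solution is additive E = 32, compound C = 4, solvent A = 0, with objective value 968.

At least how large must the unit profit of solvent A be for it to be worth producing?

20

At the optimum: reactor time uses 68 of 90 (slack = 22); labor uses 216 of 216 (binding); feedstock uses 40 of 40 (binding).
Since reactor time is not tight, its dual is 0.
From A_Bᵀ y = c: 6·y_labor + 1·y_feedstock = 26; 6·y_labor + 2·y_feedstock = 34.
Solving: y_labor = 3, y_feedstock = 8.
solvent A enters the basis when its profit ≥ yᵀa₃ = 3·4 + 8·1 = 20.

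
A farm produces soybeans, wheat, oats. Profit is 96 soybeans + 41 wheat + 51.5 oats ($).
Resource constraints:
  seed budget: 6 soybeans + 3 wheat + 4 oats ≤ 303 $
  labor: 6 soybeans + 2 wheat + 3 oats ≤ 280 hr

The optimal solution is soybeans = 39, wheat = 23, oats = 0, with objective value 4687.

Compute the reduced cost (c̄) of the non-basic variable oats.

-5.5

Both seed budget and labor are binding at x*.
From A_Bᵀ y = c: 6·y_seed budget + 6·y_labor = 96; 3·y_seed budget + 2·y_labor = 41.
This yields shadow prices y_seed budget = 9, y_labor = 7.
Reduced cost of oats: c₃ − yᵀa₃ = 51.5 − (9·4 + 7·3) = 51.5 − 57 = -5.5.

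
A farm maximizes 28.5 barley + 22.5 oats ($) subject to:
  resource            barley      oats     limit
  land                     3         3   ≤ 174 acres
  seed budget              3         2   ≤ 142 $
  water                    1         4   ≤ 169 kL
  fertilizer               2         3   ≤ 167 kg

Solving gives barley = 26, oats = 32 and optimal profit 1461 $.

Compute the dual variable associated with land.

3.5

At the optimum: land uses 174 of 174 (binding); seed budget uses 142 of 142 (binding); water uses 154 of 169 (slack = 15); fertilizer uses 148 of 167 (slack = 19).
Slack constraints have shadow price 0 (complementary slackness).
From A_Bᵀ y = c: 3·y_land + 3·y_seed budget = 28.5; 3·y_land + 2·y_seed budget = 22.5.
Solving: y_land = 3.5, y_seed budget = 6.
Shadow price of land = 3.5.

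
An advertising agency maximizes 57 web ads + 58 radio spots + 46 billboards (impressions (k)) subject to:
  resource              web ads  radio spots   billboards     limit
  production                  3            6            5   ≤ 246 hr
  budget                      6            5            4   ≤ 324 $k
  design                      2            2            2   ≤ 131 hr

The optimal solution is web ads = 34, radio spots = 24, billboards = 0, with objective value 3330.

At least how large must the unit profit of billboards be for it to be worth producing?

47

Binding: production and budget. Non-binding: design (15 unused).
Since design is not tight, its dual is 0.
From A_Bᵀ y = c: 3·y_production + 6·y_budget = 57; 6·y_production + 5·y_budget = 58.
This yields shadow prices y_production = 3, y_budget = 8.
billboards enters the basis when its profit ≥ yᵀa₃ = 3·5 + 8·4 = 47.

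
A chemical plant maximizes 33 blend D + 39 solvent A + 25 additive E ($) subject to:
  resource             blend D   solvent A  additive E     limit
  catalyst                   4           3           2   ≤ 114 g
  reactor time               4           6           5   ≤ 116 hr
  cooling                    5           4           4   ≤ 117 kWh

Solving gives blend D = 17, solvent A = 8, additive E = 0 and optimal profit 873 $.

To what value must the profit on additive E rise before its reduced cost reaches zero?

Check each constraint at x*: catalyst 92/114 (slack 22); reactor time 116/116 (tight); cooling 117/117 (tight).
Slack constraints have shadow price 0 (complementary slackness).
Dual feasibility on the basic columns requires 4·y_reactor time + 5·y_cooling = 33, 6·y_reactor time + 4·y_cooling = 39.
This yields shadow prices y_reactor time = 4.5, y_cooling = 3.
additive E enters the basis when its profit ≥ yᵀa₃ = 4.5·5 + 3·4 = 34.5.

34.5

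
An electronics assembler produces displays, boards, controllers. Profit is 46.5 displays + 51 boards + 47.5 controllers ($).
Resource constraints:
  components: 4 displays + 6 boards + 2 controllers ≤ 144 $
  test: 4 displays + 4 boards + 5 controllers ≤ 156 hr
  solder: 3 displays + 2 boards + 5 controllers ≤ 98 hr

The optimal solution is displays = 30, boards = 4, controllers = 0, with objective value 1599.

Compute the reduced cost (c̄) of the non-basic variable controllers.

-2

Check each constraint at x*: components 144/144 (tight); test 136/156 (slack 20); solder 98/98 (tight).
Since test is not tight, its dual is 0.
The binding rows give the dual system: 4·y_components + 3·y_solder = 46.5 and 6·y_components + 2·y_solder = 51.
→ y_components = 6 and y_solder = 7.5.
Reduced cost of controllers: c₃ − yᵀa₃ = 47.5 − (6·2 + 7.5·5) = 47.5 − 49.5 = -2.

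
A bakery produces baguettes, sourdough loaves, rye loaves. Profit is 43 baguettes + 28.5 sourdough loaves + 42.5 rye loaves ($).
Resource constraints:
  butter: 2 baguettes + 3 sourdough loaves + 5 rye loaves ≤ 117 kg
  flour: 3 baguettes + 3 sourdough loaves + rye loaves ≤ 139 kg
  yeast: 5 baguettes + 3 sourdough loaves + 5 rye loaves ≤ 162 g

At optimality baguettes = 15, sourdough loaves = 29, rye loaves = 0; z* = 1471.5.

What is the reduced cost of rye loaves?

-5

At the optimum: butter uses 117 of 117 (binding); flour uses 132 of 139 (slack = 7); yeast uses 162 of 162 (binding).
Since flour is not tight, its dual is 0.
The binding rows give the dual system: 2·y_butter + 5·y_yeast = 43 and 3·y_butter + 3·y_yeast = 28.5.
This yields shadow prices y_butter = 1.5, y_yeast = 8.
Reduced cost of rye loaves: c₃ − yᵀa₃ = 42.5 − (1.5·5 + 8·5) = 42.5 − 47.5 = -5.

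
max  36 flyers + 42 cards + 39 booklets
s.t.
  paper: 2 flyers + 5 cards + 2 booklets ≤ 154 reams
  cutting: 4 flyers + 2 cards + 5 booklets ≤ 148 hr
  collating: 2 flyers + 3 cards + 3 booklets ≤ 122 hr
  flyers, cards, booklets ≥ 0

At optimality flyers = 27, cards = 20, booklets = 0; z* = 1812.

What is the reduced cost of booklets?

Check each constraint at x*: paper 154/154 (tight); cutting 148/148 (tight); collating 114/122 (slack 8).
Slack constraints have shadow price 0 (complementary slackness).
The binding rows give the dual system: 2·y_paper + 4·y_cutting = 36 and 5·y_paper + 2·y_cutting = 42.
→ y_paper = 6 and y_cutting = 6.
Reduced cost of booklets: c₃ − yᵀa₃ = 39 − (6·2 + 6·5) = 39 − 42 = -3.

-3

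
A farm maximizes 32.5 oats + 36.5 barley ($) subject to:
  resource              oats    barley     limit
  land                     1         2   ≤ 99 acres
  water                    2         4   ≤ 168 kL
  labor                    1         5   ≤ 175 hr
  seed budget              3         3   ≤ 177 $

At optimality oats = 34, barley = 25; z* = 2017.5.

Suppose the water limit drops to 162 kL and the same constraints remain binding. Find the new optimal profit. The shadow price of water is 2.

Δb = -6, so new z* = 2017.5 + (2)·(-6) = 2017.5 − 12 = 2005.5.

2005.5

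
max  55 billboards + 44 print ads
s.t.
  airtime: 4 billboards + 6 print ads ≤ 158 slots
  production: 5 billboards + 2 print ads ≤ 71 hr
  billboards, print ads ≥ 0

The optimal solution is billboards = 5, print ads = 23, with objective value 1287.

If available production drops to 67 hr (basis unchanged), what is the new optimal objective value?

1259

Both airtime and production are binding at x*.
The binding rows give the dual system: 4·y_airtime + 5·y_production = 55 and 6·y_airtime + 2·y_production = 44.
→ y_airtime = 5 and y_production = 7.
Δz = y_production·Δb = 7 × (-4) = -28, so new z* = 1287 − 28 = 1259.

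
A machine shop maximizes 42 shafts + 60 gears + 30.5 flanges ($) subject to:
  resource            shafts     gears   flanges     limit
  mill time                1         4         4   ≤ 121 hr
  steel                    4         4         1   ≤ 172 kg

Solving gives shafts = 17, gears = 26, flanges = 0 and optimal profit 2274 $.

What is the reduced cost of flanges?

Check each constraint at x*: mill time 121/121 (tight); steel 172/172 (tight).
Dual feasibility on the basic columns requires 1·y_mill time + 4·y_steel = 42, 4·y_mill time + 4·y_steel = 60.
Solving: y_mill time = 6, y_steel = 9.
Reduced cost of flanges: c₃ − yᵀa₃ = 30.5 − (6·4 + 9·1) = 30.5 − 33 = -2.5.

-2.5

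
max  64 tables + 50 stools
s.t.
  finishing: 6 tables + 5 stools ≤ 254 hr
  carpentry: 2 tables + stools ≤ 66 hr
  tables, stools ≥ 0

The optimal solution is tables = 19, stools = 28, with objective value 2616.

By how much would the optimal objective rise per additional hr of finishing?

Check each constraint at x*: finishing 254/254 (tight); carpentry 66/66 (tight).
From A_Bᵀ y = c: 6·y_finishing + 2·y_carpentry = 64; 5·y_finishing + 1·y_carpentry = 50.
This yields shadow prices y_finishing = 9, y_carpentry = 5.
Shadow price of finishing = 9.

9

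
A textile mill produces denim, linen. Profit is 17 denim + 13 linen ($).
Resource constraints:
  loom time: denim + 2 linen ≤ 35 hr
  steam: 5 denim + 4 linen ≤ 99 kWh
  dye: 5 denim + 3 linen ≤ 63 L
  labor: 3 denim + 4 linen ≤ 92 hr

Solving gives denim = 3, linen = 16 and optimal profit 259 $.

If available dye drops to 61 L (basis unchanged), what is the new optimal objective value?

Check each constraint at x*: loom time 35/35 (tight); steam 79/99 (slack 20); dye 63/63 (tight); labor 73/92 (slack 19).
By complementary slackness, y = 0 for the non-binding constraints.
The binding rows give the dual system: 1·y_loom time + 5·y_dye = 17 and 2·y_loom time + 3·y_dye = 13.
Solving: y_loom time = 2, y_dye = 3.
Δz = y_dye·Δb = 3 × (-2) = -6, so new z* = 259 − 6 = 253.

253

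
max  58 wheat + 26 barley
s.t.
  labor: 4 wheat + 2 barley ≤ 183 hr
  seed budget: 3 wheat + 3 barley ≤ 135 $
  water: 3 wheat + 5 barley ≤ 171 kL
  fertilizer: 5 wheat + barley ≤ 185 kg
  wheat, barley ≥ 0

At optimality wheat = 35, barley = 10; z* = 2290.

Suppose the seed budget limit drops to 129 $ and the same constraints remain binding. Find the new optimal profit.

2254

Check each constraint at x*: labor 160/183 (slack 23); seed budget 135/135 (tight); water 155/171 (slack 16); fertilizer 185/185 (tight).
Slack constraints have shadow price 0 (complementary slackness).
The binding rows give the dual system: 3·y_seed budget + 5·y_fertilizer = 58 and 3·y_seed budget + 1·y_fertilizer = 26.
Solving: y_seed budget = 6, y_fertilizer = 8.
Δz = y_seed budget·Δb = 6 × (-6) = -36, so new z* = 2290 − 36 = 2254.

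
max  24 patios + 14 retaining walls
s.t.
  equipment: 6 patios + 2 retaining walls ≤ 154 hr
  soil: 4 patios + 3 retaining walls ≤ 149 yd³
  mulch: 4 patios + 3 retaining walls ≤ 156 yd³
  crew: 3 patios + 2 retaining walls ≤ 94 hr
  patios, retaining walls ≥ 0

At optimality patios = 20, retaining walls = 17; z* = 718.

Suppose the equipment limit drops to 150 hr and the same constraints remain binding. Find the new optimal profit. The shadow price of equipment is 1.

714

Δb = -4, so new z* = 718 + (1)·(-4) = 718 − 4 = 714.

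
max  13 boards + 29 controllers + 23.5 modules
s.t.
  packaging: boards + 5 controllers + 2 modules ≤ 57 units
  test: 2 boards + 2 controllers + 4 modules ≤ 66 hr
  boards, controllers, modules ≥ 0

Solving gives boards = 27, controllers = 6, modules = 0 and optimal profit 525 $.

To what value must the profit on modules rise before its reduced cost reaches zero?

Check each constraint at x*: packaging 57/57 (tight); test 66/66 (tight).
Dual feasibility on the basic columns requires 1·y_packaging + 2·y_test = 13, 5·y_packaging + 2·y_test = 29.
→ y_packaging = 4 and y_test = 4.5.
modules enters the basis when its profit ≥ yᵀa₃ = 4·2 + 4.5·4 = 26.

26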